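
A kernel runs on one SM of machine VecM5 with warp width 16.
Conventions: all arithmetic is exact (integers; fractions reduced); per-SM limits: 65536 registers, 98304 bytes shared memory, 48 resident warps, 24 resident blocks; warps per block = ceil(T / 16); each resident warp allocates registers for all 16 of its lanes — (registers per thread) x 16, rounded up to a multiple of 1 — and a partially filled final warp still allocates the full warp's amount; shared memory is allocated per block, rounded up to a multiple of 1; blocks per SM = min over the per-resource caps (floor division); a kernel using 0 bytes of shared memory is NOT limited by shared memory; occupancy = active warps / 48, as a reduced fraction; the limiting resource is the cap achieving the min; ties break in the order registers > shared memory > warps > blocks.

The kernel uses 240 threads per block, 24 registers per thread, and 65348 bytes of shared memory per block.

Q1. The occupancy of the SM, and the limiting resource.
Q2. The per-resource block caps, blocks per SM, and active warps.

Answer: occupancy 5/16, limited by shared memory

registers: 11 blocks
shared memory: 1 block
warps: 3 blocks
blocks: 24 blocks

Answer: 1 block, 15 active warps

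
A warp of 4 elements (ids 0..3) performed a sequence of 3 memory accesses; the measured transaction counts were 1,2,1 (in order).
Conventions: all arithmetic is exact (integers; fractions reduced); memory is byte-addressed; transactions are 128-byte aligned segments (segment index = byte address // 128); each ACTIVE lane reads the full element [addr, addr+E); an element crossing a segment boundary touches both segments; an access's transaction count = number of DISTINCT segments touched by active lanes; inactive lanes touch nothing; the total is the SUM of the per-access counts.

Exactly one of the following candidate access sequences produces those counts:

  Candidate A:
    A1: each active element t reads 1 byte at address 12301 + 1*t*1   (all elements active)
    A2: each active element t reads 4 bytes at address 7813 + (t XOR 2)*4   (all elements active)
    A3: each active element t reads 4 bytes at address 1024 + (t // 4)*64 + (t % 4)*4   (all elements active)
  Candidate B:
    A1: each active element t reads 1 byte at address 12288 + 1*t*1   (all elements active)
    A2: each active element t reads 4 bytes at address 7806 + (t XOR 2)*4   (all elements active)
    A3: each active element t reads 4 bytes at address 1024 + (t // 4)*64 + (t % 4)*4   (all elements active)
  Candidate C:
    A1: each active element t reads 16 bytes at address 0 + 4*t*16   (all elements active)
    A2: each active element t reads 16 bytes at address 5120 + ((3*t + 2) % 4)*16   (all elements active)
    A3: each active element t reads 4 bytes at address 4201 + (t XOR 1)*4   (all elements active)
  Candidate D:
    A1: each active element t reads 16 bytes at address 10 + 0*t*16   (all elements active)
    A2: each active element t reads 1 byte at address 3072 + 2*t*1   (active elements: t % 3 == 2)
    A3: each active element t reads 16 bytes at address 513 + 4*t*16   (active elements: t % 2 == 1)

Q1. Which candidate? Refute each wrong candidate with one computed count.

A: A2 gives 1 transaction, not 2
C: A1 gives 2 transactions, not 1
D: A2 gives 1 transaction, not 2
B: all counts match (1,2,1)

Answer: B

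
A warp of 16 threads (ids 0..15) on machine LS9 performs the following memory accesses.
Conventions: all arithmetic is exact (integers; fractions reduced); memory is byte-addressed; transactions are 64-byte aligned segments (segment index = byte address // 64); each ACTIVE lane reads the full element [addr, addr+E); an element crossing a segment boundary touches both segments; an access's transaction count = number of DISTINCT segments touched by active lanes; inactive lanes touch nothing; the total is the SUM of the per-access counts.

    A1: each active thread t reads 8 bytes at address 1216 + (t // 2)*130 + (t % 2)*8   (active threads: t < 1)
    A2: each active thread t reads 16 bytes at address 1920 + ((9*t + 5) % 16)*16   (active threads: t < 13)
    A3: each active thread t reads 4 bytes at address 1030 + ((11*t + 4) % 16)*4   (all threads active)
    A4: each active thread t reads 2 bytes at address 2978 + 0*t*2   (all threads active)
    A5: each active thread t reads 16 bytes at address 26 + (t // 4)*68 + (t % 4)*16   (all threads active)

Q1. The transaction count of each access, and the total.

A1: 1 transaction
A2: 4 transactions
A3: 2 transactions
A4: 1 transaction
A5: 5 transactions

Answer: 1,4,2,1,5; total 13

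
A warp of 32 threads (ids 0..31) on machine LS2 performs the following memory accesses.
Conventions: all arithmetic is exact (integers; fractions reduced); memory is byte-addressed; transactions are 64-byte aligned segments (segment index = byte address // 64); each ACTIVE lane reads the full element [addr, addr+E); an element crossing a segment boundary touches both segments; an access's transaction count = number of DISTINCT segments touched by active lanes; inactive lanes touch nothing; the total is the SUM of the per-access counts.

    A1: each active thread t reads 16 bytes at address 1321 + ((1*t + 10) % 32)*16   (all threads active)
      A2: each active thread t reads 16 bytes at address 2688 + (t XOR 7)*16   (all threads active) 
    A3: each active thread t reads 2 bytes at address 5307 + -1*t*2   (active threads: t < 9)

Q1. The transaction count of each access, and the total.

A1: 9 transactions
A2: 8 transactions
A3: 1 transaction

Answer: 9,8,1; total 18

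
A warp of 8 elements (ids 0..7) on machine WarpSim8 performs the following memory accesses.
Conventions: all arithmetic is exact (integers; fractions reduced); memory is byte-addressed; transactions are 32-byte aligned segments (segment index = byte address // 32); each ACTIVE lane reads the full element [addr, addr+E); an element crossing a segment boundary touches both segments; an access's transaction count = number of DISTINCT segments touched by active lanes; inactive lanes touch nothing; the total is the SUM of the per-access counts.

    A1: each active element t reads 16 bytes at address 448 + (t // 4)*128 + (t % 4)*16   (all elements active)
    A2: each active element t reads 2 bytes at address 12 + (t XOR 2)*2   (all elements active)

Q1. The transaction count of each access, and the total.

A1: 4 transactions
A2: 1 transaction

Answer: 4,1; total 5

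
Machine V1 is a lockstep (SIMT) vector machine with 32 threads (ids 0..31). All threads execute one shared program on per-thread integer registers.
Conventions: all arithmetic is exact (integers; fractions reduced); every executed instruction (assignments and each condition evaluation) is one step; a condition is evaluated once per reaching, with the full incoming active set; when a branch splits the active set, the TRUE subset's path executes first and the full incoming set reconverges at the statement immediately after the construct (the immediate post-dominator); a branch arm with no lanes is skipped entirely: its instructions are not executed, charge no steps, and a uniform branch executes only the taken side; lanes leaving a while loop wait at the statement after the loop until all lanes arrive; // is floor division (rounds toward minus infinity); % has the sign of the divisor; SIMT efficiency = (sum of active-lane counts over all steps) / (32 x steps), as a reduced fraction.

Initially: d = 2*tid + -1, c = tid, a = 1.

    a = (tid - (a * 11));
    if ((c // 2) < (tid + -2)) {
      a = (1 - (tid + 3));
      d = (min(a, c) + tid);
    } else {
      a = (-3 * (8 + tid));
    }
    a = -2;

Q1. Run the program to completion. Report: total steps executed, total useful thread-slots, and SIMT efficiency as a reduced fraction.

Answer: 6 steps, 155 useful, 155/192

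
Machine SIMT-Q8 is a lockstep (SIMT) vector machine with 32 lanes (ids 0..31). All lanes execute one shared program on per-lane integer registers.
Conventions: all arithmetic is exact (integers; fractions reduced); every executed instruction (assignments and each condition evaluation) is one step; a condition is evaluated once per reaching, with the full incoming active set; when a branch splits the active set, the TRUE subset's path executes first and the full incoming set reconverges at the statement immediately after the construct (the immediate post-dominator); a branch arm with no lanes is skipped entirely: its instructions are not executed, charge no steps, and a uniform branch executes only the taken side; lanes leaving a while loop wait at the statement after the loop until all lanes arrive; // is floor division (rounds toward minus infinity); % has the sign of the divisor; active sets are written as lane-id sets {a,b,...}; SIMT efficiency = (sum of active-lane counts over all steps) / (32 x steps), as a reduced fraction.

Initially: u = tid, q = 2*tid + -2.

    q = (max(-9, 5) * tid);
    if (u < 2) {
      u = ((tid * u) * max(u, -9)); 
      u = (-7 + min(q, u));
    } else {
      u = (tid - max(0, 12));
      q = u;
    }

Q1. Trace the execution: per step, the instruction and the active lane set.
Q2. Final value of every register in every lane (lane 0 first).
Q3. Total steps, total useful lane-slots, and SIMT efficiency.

step 0: q <- (max(-9, 5) * tid)      {0,1,2,3,4,5,6,7,8,9,10,11,12,13,14,15,16,17,18,19,20,21,22,23,24,25,26,27,28,29,30,31}
step 1: eval (u < 2)                 {0,1,2,3,4,5,6,7,8,9,10,11,12,13,14,15,16,17,18,19,20,21,22,23,24,25,26,27,28,29,30,31}
step 2: u <- ((tid * u) * max(u, -9)) {0,1}
step 3: u <- (-7 + min(q, u))        {0,1}
step 4: u <- (tid - max(0, 12))      {2,3,4,5,6,7,8,9,10,11,12,13,14,15,16,17,18,19,20,21,22,23,24,25,26,27,28,29,30,31}
step 5: q <- u                       {2,3,4,5,6,7,8,9,10,11,12,13,14,15,16,17,18,19,20,21,22,23,24,25,26,27,28,29,30,31}

Answer: 6 steps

u: -7,-6,-10,-9,-8,-7,-6,-5,-4,-3,-2,-1,0,1,2,3,4,5,6,7,8,9,10,11,12,13,14,15,16,17,18,19
q: 0,5,-10,-9,-8,-7,-6,-5,-4,-3,-2,-1,0,1,2,3,4,5,6,7,8,9,10,11,12,13,14,15,16,17,18,19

steps = 6; useful = 128; efficiency = 128/192 = 2/3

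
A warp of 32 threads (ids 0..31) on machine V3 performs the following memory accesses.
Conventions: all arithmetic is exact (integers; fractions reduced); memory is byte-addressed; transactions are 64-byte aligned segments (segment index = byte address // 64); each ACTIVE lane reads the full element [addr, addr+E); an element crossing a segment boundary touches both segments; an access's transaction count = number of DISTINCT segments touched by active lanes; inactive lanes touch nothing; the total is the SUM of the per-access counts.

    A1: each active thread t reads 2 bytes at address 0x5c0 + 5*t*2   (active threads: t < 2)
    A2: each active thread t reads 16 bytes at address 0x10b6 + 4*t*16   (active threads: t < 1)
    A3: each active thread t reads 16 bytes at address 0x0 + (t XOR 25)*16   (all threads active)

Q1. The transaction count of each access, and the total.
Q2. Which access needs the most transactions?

A1: 1 transaction
A2: 2 transactions
A3: 8 transactions

Answer: 1,2,8; total 11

Answer: A3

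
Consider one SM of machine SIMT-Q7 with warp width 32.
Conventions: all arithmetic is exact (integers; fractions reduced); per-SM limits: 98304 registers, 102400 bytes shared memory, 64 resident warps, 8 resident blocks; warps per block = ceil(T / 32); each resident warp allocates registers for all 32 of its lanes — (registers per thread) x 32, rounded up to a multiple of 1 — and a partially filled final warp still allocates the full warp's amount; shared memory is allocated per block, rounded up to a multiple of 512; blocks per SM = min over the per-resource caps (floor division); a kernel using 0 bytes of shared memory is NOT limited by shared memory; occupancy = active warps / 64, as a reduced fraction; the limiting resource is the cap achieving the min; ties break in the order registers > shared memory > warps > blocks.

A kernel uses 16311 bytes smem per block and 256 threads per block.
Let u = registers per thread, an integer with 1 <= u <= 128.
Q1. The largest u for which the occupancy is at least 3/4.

Answer: u = 64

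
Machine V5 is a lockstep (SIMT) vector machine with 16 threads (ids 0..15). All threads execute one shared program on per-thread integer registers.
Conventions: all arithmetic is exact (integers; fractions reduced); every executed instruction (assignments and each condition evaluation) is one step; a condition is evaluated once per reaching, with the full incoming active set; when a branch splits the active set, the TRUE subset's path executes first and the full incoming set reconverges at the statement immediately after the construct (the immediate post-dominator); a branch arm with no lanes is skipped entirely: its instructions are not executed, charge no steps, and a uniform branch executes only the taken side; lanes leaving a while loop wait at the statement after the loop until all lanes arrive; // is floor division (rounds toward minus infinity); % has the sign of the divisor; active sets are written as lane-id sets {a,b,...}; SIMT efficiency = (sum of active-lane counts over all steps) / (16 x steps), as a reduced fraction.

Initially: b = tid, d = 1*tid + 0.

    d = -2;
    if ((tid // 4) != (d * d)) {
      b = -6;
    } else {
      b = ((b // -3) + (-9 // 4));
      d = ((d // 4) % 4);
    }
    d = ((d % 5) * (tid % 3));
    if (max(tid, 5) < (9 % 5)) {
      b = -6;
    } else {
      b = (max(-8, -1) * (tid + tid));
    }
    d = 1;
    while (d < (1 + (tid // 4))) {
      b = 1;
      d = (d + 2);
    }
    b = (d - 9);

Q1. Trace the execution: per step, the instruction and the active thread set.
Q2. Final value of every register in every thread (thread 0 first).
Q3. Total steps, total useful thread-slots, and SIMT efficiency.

step 0: d <- -2                      {0,1,2,3,4,5,6,7,8,9,10,11,12,13,14,15}
step 1: eval ((tid // 4) != (d * d)) {0,1,2,3,4,5,6,7,8,9,10,11,12,13,14,15}
step 2: b <- -6                      {0,1,2,3,4,5,6,7,8,9,10,11,12,13,14,15}
step 3: d <- ((d % 5) * (tid % 3))   {0,1,2,3,4,5,6,7,8,9,10,11,12,13,14,15}
step 4: eval (max(tid, 5) < (9 % 5)) {0,1,2,3,4,5,6,7,8,9,10,11,12,13,14,15}
step 5: b <- (max(-8, -1) * (tid + tid)) {0,1,2,3,4,5,6,7,8,9,10,11,12,13,14,15}
step 6: d <- 1                       {0,1,2,3,4,5,6,7,8,9,10,11,12,13,14,15}
step 7: eval (d < (1 + (tid // 4)))  {0,1,2,3,4,5,6,7,8,9,10,11,12,13,14,15}
step 8: b <- 1                       {4,5,6,7,8,9,10,11,12,13,14,15}
step 9: d <- (d + 2)                 {4,5,6,7,8,9,10,11,12,13,14,15}
step 10: eval (d < (1 + (tid // 4)))  {4,5,6,7,8,9,10,11,12,13,14,15}
step 11: b <- 1                       {12,13,14,15}
step 12: d <- (d + 2)                 {12,13,14,15}
step 13: eval (d < (1 + (tid // 4)))  {12,13,14,15}
step 14: b <- (d - 9)                 {0,1,2,3,4,5,6,7,8,9,10,11,12,13,14,15}

Answer: 15 steps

b: -8,-8,-8,-8,-6,-6,-6,-6,-6,-6,-6,-6,-4,-4,-4,-4
d: 1,1,1,1,3,3,3,3,3,3,3,3,5,5,5,5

steps = 15; useful = 192; efficiency = 192/240 = 4/5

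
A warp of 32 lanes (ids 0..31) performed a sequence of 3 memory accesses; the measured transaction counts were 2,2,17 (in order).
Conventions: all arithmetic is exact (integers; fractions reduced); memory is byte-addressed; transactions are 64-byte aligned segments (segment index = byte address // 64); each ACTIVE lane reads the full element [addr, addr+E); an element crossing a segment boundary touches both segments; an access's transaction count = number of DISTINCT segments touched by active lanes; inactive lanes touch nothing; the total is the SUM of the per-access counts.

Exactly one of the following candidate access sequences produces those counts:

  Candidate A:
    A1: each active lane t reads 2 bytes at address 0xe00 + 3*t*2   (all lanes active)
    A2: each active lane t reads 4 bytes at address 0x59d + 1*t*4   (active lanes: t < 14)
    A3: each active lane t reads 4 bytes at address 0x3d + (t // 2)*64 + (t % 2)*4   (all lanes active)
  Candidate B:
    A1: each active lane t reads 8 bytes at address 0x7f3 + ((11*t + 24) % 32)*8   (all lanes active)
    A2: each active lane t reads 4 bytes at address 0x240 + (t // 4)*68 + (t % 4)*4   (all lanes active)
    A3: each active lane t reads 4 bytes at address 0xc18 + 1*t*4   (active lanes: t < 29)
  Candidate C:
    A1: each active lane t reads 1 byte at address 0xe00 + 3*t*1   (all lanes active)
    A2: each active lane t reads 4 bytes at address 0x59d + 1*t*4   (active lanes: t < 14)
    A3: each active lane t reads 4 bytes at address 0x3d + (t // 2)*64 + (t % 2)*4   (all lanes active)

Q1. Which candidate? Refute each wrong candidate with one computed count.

A: A1 gives 3 transactions, not 2
B: A1 gives 5 transactions, not 2
C: all counts match (2,2,17)

Answer: C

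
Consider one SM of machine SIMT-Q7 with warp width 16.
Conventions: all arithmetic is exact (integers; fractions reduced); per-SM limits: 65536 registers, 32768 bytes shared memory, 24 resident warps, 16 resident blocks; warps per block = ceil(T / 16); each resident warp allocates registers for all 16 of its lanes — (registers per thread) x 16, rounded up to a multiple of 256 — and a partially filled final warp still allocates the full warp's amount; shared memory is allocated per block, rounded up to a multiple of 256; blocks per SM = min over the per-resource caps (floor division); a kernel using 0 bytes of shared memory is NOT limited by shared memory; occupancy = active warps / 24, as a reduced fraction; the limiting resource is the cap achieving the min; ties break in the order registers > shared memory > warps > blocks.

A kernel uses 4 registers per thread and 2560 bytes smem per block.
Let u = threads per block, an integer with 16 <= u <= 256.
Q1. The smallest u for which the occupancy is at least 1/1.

Answer: u = 17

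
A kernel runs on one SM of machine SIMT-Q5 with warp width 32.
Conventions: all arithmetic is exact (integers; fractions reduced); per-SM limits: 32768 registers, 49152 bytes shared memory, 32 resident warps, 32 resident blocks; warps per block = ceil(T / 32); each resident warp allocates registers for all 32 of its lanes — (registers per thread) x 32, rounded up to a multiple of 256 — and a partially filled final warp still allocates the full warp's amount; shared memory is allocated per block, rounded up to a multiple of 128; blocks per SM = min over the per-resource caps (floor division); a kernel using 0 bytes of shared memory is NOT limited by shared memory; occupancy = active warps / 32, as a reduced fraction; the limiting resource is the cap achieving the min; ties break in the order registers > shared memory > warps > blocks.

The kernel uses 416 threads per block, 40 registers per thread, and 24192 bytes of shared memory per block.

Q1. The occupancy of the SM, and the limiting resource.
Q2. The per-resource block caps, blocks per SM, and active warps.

Answer: occupancy 13/32, limited by registers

registers: 1 block
shared memory: 2 blocks
warps: 2 blocks
blocks: 32 blocks

Answer: 1 block, 13 active warps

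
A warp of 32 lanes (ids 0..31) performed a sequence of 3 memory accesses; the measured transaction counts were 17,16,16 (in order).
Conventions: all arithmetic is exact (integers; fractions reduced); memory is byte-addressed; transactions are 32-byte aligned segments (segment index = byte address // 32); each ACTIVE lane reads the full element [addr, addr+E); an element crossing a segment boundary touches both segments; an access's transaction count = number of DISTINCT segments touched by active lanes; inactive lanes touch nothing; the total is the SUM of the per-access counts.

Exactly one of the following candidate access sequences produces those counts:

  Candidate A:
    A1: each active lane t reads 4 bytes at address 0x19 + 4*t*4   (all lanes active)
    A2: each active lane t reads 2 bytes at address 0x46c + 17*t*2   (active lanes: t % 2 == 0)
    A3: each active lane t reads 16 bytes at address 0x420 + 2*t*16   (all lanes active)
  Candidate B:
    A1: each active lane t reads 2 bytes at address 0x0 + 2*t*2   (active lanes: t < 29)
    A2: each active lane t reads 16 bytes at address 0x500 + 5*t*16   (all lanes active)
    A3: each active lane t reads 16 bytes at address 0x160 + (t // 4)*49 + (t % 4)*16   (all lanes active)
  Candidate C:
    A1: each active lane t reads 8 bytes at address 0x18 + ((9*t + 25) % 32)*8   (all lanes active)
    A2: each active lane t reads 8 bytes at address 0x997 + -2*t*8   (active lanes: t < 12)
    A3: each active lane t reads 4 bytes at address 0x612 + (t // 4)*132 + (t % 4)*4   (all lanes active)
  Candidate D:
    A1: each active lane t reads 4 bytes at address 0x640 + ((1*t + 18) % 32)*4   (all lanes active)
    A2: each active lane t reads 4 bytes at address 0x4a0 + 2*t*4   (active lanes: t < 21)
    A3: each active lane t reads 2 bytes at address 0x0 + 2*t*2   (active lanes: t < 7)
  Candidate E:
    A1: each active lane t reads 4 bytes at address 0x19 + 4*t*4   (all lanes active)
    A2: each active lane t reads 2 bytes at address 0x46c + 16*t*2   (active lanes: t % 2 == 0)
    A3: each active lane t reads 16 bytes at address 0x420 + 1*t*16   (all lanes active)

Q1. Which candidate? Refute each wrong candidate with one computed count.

A: A3 gives 32 transactions, not 16
B: A1 gives 4 transactions, not 17
C: A1 gives 9 transactions, not 17
D: A1 gives 4 transactions, not 17
E: all counts match (17,16,16)

Answer: E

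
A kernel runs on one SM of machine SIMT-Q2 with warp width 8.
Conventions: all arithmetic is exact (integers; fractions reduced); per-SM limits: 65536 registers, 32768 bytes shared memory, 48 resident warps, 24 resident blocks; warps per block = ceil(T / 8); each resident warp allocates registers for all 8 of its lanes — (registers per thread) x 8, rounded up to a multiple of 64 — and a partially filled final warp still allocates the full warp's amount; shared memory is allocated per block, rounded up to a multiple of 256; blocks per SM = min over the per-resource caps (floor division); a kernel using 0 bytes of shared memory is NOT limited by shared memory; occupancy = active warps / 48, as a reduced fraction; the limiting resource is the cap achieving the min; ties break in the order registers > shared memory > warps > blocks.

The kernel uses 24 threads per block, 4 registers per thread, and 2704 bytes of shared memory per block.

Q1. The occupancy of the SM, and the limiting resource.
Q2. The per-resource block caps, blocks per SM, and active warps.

Answer: occupancy 11/16, limited by shared memory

registers: 341 blocks
shared memory: 11 blocks
warps: 16 blocks
blocks: 24 blocks

Answer: 11 blocks, 33 active warps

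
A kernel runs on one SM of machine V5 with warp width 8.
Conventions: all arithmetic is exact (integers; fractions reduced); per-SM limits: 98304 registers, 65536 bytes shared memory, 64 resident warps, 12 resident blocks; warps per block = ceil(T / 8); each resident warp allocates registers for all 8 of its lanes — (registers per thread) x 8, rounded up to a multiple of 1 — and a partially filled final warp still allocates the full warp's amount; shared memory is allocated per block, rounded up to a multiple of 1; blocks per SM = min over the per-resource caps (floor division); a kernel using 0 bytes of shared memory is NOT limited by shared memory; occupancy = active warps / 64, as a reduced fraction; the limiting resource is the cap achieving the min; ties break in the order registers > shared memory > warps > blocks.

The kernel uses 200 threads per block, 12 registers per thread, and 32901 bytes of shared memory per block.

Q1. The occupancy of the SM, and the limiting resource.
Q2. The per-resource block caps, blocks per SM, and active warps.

Answer: occupancy 25/64, limited by shared memory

registers: 40 blocks
shared memory: 1 block
warps: 2 blocks
blocks: 12 blocks

Answer: 1 block, 25 active warps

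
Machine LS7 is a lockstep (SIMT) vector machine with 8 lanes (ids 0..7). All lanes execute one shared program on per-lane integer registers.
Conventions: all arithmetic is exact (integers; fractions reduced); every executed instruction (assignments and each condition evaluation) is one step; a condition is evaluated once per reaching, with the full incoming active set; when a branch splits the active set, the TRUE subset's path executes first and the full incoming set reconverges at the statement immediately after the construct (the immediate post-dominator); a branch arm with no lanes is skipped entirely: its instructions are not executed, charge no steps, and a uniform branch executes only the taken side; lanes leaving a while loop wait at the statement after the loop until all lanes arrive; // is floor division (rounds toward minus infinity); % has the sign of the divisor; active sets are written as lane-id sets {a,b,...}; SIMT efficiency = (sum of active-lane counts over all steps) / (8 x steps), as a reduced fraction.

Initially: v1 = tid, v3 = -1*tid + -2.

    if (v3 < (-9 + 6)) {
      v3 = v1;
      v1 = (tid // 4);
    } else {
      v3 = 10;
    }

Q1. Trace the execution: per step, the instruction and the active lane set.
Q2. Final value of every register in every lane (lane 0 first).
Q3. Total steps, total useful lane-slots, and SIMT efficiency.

step 0: eval (v3 < (-9 + 6))         {0,1,2,3,4,5,6,7}
step 1: v3 <- v1                     {2,3,4,5,6,7}
step 2: v1 <- (tid // 4)             {2,3,4,5,6,7}
step 3: v3 <- 10                     {0,1}

Answer: 4 steps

v1: 0,1,0,0,1,1,1,1
v3: 10,10,2,3,4,5,6,7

steps = 4; useful = 22; efficiency = 22/32 = 11/16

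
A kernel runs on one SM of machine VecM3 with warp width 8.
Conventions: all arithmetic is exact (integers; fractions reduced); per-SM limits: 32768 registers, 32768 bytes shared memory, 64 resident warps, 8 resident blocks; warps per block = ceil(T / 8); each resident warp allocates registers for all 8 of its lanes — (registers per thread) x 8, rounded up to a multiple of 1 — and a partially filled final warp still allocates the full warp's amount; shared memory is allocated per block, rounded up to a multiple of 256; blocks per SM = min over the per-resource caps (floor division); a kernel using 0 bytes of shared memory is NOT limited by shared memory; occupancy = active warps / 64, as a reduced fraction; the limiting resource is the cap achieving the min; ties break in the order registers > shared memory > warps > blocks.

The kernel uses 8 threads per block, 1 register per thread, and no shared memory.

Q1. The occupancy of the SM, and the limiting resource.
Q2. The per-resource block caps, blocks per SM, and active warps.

Answer: occupancy 1/8, limited by blocks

registers: 4096 blocks
shared memory: no limit (kernel uses none)
warps: 64 blocks
blocks: 8 blocks

Answer: 8 blocks, 8 active warps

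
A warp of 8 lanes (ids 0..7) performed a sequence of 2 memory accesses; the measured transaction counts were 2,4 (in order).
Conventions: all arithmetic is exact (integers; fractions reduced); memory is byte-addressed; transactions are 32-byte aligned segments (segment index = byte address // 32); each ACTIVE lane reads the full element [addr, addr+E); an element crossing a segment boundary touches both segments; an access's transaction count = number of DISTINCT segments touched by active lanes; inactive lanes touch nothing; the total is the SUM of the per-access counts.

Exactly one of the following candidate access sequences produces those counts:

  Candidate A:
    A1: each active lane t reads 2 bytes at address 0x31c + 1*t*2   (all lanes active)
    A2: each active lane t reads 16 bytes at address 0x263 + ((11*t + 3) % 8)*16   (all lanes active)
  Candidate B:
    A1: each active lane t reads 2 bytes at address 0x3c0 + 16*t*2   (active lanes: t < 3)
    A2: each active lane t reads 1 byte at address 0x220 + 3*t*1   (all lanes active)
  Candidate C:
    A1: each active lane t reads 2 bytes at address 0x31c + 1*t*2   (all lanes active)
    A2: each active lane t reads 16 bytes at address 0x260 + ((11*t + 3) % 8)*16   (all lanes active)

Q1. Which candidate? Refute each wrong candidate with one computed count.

A: A2 gives 5 transactions, not 4
B: A1 gives 3 transactions, not 2
C: all counts match (2,4)

Answer: C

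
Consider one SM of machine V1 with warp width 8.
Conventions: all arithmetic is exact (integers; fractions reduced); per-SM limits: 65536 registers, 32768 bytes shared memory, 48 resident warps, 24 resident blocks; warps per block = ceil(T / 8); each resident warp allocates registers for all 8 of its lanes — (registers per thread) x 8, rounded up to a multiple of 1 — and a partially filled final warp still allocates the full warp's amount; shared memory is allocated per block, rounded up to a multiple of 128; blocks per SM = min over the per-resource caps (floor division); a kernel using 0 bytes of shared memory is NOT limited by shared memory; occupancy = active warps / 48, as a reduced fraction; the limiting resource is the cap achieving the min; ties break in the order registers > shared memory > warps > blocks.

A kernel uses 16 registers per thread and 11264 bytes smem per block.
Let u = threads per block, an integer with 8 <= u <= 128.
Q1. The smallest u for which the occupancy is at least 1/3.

Answer: u = 57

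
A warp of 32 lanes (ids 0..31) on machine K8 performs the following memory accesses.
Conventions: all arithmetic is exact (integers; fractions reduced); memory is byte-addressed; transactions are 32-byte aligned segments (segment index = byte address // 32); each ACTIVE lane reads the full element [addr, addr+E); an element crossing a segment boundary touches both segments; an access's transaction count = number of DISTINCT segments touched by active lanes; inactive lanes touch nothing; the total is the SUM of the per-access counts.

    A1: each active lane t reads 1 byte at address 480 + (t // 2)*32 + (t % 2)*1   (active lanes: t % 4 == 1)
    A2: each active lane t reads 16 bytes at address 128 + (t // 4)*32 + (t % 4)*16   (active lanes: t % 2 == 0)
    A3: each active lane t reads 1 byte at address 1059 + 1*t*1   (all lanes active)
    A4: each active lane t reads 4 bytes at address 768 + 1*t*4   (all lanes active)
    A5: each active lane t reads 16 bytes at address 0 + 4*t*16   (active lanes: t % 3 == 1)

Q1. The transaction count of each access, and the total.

A1: 8 transactions
A2: 9 transactions
A3: 2 transactions
A4: 4 transactions
A5: 11 transactions

Answer: 8,9,2,4,11; total 34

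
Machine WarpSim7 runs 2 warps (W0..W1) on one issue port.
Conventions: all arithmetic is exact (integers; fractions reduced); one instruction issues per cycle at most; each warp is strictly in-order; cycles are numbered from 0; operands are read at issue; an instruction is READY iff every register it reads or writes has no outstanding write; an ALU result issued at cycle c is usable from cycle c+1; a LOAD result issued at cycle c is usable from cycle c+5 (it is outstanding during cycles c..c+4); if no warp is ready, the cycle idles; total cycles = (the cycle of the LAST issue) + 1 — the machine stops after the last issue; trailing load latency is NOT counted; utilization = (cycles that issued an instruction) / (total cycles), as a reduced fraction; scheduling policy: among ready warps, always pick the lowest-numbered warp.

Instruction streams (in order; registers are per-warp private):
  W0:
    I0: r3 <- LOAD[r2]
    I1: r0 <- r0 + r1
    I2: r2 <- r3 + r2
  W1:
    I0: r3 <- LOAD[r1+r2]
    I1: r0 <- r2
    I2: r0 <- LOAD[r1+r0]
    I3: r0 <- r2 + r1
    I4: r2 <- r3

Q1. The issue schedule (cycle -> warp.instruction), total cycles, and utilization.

cycle 0: W0.I0
cycle 1: W0.I1
cycle 2: W1.I0
cycle 3: W1.I1
cycle 4: W1.I2
cycle 5: W0.I2
cycle 6: idle
cycle 7: idle
cycle 8: idle
cycle 9: W1.I3
cycle 10: W1.I4

Answer: 11 cycles, utilization 8/11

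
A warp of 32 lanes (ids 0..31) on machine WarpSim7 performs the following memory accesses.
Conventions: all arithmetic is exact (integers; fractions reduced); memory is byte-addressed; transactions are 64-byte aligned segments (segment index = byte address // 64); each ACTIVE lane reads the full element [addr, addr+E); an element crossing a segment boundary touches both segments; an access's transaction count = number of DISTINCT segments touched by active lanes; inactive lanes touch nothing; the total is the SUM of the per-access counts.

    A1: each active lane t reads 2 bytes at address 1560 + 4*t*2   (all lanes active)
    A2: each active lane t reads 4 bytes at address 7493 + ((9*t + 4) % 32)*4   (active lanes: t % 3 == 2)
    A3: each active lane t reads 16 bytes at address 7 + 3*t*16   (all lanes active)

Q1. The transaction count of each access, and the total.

A1: 5 transactions
A2: 2 transactions
A3: 24 transactions

Answer: 5,2,24; total 31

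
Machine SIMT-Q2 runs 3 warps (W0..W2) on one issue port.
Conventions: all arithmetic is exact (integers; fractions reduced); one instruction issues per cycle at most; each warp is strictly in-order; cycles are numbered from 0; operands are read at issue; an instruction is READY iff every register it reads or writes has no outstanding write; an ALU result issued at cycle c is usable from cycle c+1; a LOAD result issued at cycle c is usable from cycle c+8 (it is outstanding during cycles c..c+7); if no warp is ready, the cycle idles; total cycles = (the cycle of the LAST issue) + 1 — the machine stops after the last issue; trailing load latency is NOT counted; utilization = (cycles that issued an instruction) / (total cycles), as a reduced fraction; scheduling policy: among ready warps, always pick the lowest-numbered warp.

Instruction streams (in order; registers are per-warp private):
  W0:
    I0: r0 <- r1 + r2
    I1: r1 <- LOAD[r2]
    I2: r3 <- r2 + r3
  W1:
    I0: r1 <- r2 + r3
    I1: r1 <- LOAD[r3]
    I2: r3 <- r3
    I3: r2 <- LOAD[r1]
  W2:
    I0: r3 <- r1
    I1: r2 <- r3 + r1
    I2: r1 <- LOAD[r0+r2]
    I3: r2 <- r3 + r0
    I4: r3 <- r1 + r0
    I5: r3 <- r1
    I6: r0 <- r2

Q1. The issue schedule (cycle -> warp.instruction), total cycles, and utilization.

cycle 0: W0.I0
cycle 1: W0.I1
cycle 2: W0.I2
cycle 3: W1.I0
cycle 4: W1.I1
cycle 5: W1.I2
cycle 6: W2.I0
cycle 7: W2.I1
cycle 8: W2.I2
cycle 9: W2.I3
cycle 10: idle
cycle 11: idle
cycle 12: W1.I3
cycle 13: idle
cycle 14: idle
cycle 15: idle
cycle 16: W2.I4
cycle 17: W2.I5
cycle 18: W2.I6

Answer: 19 cycles, utilization 14/19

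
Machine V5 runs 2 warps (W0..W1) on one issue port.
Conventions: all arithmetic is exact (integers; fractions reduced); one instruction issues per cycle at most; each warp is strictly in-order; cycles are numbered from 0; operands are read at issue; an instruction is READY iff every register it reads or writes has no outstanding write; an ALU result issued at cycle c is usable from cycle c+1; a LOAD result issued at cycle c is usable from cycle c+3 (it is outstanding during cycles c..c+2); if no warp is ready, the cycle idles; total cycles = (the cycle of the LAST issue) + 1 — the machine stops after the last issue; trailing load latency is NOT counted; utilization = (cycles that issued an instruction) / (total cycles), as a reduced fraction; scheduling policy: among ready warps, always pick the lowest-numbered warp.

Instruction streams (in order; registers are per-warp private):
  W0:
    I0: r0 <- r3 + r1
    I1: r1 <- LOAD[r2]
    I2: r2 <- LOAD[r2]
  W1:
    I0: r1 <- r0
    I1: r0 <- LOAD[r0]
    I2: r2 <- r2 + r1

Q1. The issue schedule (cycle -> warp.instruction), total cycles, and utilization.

cycle 0: W0.I0
cycle 1: W0.I1
cycle 2: W0.I2
cycle 3: W1.I0
cycle 4: W1.I1
cycle 5: W1.I2

Answer: 6 cycles, utilization 1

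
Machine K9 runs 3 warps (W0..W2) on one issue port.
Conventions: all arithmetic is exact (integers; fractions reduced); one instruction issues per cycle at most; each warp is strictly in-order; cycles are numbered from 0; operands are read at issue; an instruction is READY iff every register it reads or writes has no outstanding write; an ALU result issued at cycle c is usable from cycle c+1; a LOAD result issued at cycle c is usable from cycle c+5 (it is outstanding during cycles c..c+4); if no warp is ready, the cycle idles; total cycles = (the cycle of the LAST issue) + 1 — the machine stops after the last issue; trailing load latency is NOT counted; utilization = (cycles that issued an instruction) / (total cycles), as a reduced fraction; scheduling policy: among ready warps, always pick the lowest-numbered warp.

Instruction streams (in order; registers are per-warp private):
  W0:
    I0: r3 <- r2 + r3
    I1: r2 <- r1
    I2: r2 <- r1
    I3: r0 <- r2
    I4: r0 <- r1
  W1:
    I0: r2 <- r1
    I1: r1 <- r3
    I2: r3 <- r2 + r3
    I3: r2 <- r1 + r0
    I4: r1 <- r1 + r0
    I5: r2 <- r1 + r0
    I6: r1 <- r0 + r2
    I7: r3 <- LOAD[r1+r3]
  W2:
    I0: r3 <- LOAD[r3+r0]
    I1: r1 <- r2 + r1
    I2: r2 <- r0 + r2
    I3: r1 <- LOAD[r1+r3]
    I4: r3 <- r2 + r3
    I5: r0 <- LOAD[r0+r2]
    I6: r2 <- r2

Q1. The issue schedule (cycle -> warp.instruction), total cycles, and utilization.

cycle 0: W0.I0
cycle 1: W0.I1
cycle 2: W0.I2
cycle 3: W0.I3
cycle 4: W0.I4
cycle 5: W1.I0
cycle 6: W1.I1
cycle 7: W1.I2
cycle 8: W1.I3
cycle 9: W1.I4
cycle 10: W1.I5
cycle 11: W1.I6
cycle 12: W1.I7
cycle 13: W2.I0
cycle 14: W2.I1
cycle 15: W2.I2
cycle 16: idle
cycle 17: idle
cycle 18: W2.I3
cycle 19: W2.I4
cycle 20: W2.I5
cycle 21: W2.I6

Answer: 22 cycles, utilization 10/11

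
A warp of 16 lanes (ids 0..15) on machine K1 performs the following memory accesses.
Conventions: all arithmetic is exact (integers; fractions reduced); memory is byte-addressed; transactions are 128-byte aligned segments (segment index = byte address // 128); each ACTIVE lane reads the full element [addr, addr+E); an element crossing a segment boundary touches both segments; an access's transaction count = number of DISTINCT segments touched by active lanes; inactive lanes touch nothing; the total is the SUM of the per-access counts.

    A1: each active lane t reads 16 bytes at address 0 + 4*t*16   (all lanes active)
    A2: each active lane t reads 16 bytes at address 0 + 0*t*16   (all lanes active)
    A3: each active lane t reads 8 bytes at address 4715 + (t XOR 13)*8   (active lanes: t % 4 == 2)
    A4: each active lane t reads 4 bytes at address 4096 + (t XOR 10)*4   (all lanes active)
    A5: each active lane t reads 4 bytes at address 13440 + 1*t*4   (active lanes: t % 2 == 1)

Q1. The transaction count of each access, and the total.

A1: 8 transactions
A2: 1 transaction
A3: 1 transaction
A4: 1 transaction
A5: 1 transaction

Answer: 8,1,1,1,1; total 12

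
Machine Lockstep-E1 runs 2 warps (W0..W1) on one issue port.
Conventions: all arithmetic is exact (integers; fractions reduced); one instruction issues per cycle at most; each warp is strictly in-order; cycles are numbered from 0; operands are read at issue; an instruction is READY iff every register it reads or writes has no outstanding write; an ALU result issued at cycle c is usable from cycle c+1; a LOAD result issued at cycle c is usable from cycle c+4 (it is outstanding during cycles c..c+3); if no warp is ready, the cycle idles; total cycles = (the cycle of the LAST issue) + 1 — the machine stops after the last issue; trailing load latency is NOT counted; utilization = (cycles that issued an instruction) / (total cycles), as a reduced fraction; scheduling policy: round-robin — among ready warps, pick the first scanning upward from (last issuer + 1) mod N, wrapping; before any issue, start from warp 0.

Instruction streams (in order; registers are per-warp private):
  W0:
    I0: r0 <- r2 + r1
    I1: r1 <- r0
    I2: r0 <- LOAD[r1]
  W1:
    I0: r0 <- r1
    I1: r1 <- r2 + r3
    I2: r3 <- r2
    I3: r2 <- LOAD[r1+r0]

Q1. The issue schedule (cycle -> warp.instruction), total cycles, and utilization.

cycle 0: W0.I0
cycle 1: W1.I0
cycle 2: W0.I1
cycle 3: W1.I1
cycle 4: W0.I2
cycle 5: W1.I2
cycle 6: W1.I3

Answer: 7 cycles, utilization 1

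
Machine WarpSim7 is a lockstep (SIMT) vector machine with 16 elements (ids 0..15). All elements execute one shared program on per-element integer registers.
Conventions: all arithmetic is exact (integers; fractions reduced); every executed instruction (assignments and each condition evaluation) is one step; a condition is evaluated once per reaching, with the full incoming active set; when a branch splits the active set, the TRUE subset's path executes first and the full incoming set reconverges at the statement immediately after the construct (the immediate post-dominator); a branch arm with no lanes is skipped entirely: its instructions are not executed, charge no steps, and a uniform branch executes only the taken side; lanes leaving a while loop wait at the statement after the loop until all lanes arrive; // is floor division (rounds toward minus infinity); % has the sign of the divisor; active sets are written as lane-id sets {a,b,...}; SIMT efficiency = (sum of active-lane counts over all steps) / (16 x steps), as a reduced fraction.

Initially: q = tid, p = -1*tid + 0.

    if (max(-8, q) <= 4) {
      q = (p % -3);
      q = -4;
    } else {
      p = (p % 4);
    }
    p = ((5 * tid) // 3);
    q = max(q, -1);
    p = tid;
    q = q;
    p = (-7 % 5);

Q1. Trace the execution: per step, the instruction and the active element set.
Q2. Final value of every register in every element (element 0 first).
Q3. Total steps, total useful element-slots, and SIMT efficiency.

step 0: eval (max(-8, q) <= 4)       {0,1,2,3,4,5,6,7,8,9,10,11,12,13,14,15}
step 1: q <- (p % -3)                {0,1,2,3,4}
step 2: q <- -4                      {0,1,2,3,4}
step 3: p <- (p % 4)                 {5,6,7,8,9,10,11,12,13,14,15}
step 4: p <- ((5 * tid) // 3)        {0,1,2,3,4,5,6,7,8,9,10,11,12,13,14,15}
step 5: q <- max(q, -1)              {0,1,2,3,4,5,6,7,8,9,10,11,12,13,14,15}
step 6: p <- tid                     {0,1,2,3,4,5,6,7,8,9,10,11,12,13,14,15}
step 7: q <- q                       {0,1,2,3,4,5,6,7,8,9,10,11,12,13,14,15}
step 8: p <- (-7 % 5)                {0,1,2,3,4,5,6,7,8,9,10,11,12,13,14,15}

Answer: 9 steps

q: -1,-1,-1,-1,-1,5,6,7,8,9,10,11,12,13,14,15
p: 3,3,3,3,3,3,3,3,3,3,3,3,3,3,3,3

steps = 9; useful = 117; efficiency = 117/144 = 13/16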